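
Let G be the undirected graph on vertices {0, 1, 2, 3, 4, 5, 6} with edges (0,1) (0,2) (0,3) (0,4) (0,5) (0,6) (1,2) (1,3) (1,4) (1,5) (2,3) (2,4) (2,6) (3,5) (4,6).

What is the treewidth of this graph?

A width-3 tree decomposition is:
Bags: B1 = {0, 2, 4, 6}  B2 = {0, 1, 2, 4}  B3 = {0, 1, 2, 3}  B4 = {0, 1, 3, 5}
Tree: B1–B2, B2–B3, B3–B4
Every bag has size at most 4, so the width is 4 − 1 = 3 and tw(G) ≤ 3. On the other hand G contains the 4-clique {0, 1, 2, 3}. A clique must lie in a single bag of any decomposition, so no decomposition can have width below 3. The upper and lower bounds meet at 3, so that is the treewidth.

3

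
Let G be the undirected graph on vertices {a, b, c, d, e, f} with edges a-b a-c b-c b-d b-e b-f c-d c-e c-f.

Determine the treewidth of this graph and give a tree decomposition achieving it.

Every bag has size at most 3, so the width is 3 − 1 = 2 and tw(G) ≤ 2. For the lower bound, the 3 vertices {b, c, d} are pairwise adjacent, and any tree decomposition puts a clique entirely inside one bag — forcing width ≥ 2. Therefore the treewidth is 2.

Treewidth 2.
One optimal decomposition is:
Bags: B1 = {b, c, d}  B2 = {a, b, c}  B3 = {b, c, f}  B4 = {b, c, e}
Tree: B1–B2, B1–B3, B1–B4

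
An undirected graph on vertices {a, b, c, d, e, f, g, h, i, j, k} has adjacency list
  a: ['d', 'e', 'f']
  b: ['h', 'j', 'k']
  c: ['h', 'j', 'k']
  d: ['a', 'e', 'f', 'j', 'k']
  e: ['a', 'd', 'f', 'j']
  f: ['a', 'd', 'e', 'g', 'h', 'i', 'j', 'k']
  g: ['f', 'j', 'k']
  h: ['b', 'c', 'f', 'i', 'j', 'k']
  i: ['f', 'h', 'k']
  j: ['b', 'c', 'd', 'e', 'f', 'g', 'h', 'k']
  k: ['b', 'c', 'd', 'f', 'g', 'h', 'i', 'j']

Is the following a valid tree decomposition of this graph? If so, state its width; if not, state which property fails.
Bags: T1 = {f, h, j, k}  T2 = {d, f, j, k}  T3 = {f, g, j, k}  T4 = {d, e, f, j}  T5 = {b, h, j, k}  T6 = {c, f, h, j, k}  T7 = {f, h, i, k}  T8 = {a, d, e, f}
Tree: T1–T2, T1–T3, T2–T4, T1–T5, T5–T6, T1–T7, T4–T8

A tree decomposition must satisfy three properties: every vertex lies in some bag; for every edge, both endpoints lie together in some bag; and for every vertex, the bags containing it form a connected subtree. Here bags containing vertex f are not connected in the tree, so the decomposition is invalid.

No — bags containing vertex f are not connected in the tree.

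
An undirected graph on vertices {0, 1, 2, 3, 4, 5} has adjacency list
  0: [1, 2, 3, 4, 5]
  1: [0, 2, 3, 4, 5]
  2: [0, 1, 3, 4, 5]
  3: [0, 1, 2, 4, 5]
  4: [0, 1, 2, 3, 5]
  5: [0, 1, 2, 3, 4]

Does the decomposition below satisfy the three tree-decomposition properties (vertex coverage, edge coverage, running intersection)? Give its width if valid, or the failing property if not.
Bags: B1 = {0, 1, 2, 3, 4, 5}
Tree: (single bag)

Every vertex of G appears in some bag (union = {0, 1, 2, 3, 4, 5}); every edge is covered by a bag; and for each vertex v the set of bags containing v is connected in the bag tree. The decomposition is therefore valid. The largest bag has 6 vertices, so the width is 5.

Yes; width 5.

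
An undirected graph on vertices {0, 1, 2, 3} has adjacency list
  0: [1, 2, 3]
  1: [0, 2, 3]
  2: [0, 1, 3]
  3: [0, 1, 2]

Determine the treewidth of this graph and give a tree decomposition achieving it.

With just one bag of size 4, the width is 4 − 1 = 3, so tw(G) ≤ 3. For the lower bound, the 4 vertices {0, 1, 2, 3} are pairwise adjacent, and any tree decomposition puts a clique entirely inside one bag — forcing width ≥ 3. Hence tw(G) = 3 exactly.

Treewidth 3.
One such decomposition:
Bags: B1 = {0, 1, 2, 3}
Tree: (single bag)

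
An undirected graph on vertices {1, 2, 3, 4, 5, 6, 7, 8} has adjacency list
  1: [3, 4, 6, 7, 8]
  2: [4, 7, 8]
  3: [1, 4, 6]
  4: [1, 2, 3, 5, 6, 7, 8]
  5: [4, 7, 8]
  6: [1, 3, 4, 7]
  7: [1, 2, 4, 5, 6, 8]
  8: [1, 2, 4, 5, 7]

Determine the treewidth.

A width-3 tree decomposition is:
Bags: B1 = {1, 4, 7, 8}  B2 = {1, 4, 6, 7}  B3 = {1, 3, 4, 6}  B4 = {4, 5, 7, 8}  B5 = {2, 4, 7, 8}
Tree: B1–B2, B2–B3, B1–B4, B1–B5
Each bag holds 4 vertices, so the decomposition has width 3, which upper-bounds the treewidth. Conversely, {1, 3, 4, 6} is a clique of size 4, and the vertices of any clique must share a bag in every tree decomposition; so some bag has ≥ 4 vertices and tw(G) ≥ 3. Therefore the treewidth is 3.

3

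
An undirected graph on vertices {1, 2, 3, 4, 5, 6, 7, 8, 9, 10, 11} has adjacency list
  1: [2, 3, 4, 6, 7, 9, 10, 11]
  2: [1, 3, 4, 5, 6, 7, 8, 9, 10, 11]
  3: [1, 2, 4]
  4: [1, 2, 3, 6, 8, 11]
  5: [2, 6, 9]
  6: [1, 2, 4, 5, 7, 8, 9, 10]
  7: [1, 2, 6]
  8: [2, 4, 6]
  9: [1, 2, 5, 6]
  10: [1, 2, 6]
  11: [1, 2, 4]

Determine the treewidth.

A width-3 tree decomposition is:
Bags: B1 = {1, 2, 6, 9}  B2 = {1, 2, 4, 6}  B3 = {1, 2, 4, 11}  B4 = {2, 5, 6, 9}  B5 = {1, 2, 6, 10}  B6 = {1, 2, 6, 7}  B7 = {1, 2, 3, 4}  B8 = {2, 4, 6, 8}
Tree: B1–B2, B2–B3, B1–B4, B1–B5, B2–B6, B2–B7, B2–B8
The largest bag has 4 vertices, giving width 3; this decomposition certifies tw(G) ≤ 3. For the lower bound, the 4 vertices {2, 4, 6, 8} are pairwise adjacent, and any tree decomposition puts a clique entirely inside one bag — forcing width ≥ 3. Combining the bounds, tw(G) = 3.

3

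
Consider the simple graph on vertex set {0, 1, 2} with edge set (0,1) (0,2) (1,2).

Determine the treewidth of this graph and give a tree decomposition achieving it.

A single bag containing all 3 vertices is trivially a valid decomposition of width 2. Conversely, {0, 1, 2} is a clique of size 3, and the vertices of any clique must share a bag in every tree decomposition; so some bag has ≥ 3 vertices and tw(G) ≥ 2. The upper and lower bounds meet at 2, so that is the treewidth.

Treewidth 2.
Bags: B1 = {0, 1, 2}
Tree: (single bag)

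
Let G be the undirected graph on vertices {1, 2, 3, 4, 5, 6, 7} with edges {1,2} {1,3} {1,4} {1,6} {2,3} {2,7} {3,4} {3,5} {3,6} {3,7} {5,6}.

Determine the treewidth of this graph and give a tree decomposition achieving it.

Treewidth 2.
Bags: B1 = {1, 2, 3}  B2 = {1, 3, 6}  B3 = {2, 3, 7}  B4 = {3, 5, 6}  B5 = {1, 3, 4}
Tree: B1–B2, B1–B3, B2–B4, B2–B5

Each bag holds 3 vertices, so the decomposition has width 2, which upper-bounds the treewidth. Conversely, {1, 2, 3} is a clique of size 3, and the vertices of any clique must share a bag in every tree decomposition; so some bag has ≥ 3 vertices and tw(G) ≥ 2. Therefore the treewidth is 2.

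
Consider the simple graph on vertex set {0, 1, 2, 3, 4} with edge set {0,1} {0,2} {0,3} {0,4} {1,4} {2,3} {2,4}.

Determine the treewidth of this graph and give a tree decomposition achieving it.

Treewidth 2.
One optimal decomposition is:
Bags: B1 = {0, 1, 4}  B2 = {0, 2, 4}  B3 = {0, 2, 3}
Tree: B1–B2, B2–B3

The largest bag has 3 vertices, giving width 2; this decomposition certifies tw(G) ≤ 2. For the lower bound, the 3 vertices {0, 1, 4} are pairwise adjacent, and any tree decomposition puts a clique entirely inside one bag — forcing width ≥ 2. Therefore the treewidth is 2.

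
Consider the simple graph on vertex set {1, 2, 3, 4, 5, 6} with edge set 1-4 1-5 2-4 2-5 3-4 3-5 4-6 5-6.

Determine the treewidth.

2

A width-2 tree decomposition is:
Bags: B1 = {1, 4, 5}  B2 = {4, 5, 6}  B3 = {3, 4, 5}  B4 = {2, 4, 5}
Tree: B1–B2, B2–B3, B3–B4
Every bag has size at most 3, so the width is 3 − 1 = 2 and tw(G) ≤ 2. Since 5–1–4–6–5 is a cycle in G, G is not acyclic. Forests are exactly the graphs of treewidth ≤ 1, so tw(G) ≥ 2. Therefore the treewidth is 2.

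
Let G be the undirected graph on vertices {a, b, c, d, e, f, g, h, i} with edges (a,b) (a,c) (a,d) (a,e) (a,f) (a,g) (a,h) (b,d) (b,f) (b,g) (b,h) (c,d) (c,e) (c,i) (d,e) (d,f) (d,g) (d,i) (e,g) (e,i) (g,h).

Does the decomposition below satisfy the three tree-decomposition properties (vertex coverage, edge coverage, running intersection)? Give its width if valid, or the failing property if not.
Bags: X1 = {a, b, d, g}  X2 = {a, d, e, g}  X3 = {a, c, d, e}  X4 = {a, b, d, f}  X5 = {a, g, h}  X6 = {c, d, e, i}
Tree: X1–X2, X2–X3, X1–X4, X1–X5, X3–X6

A tree decomposition must satisfy three properties: every vertex lies in some bag; for every edge, both endpoints lie together in some bag; and for every vertex, the bags containing it form a connected subtree. Here edge (b,h) lies in no bag, so the decomposition is invalid.

No — edge (b,h) lies in no bag.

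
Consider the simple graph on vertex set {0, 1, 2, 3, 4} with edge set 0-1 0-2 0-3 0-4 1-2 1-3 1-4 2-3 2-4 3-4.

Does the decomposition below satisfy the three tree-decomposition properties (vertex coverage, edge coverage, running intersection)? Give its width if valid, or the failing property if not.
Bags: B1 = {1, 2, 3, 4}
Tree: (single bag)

A tree decomposition must satisfy three properties: every vertex lies in some bag; for every edge, both endpoints lie together in some bag; and for every vertex, the bags containing it form a connected subtree. Here vertex 0 appears in no bag, so the decomposition is invalid.

No — vertex 0 appears in no bag.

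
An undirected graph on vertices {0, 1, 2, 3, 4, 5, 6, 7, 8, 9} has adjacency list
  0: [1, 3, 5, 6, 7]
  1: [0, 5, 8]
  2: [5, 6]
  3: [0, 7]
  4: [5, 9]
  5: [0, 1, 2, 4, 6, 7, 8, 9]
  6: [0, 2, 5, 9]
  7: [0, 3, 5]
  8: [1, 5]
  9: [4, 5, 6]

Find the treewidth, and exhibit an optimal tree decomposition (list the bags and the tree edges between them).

Each bag holds 3 vertices, so the decomposition has width 2, which upper-bounds the treewidth. For the lower bound, the 3 vertices {0, 3, 7} are pairwise adjacent, and any tree decomposition puts a clique entirely inside one bag — forcing width ≥ 2. Combining the bounds, tw(G) = 2.

Treewidth 2.
Bags: B1 = {0, 5, 6}  B2 = {2, 5, 6}  B3 = {5, 6, 9}  B4 = {0, 1, 5}  B5 = {0, 5, 7}  B6 = {4, 5, 9}  B7 = {1, 5, 8}  B8 = {0, 3, 7}
Tree: B1–B2, B1–B3, B1–B4, B4–B5, B3–B6, B4–B7, B5–B8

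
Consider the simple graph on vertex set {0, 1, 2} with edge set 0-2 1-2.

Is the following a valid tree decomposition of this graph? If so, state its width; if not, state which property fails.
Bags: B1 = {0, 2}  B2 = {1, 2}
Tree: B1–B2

Yes; width 1.

Vertex coverage: the bags together contain {0, 1, 2}, the full vertex set. Edge coverage: each edge of G has both endpoints in at least one bag. Running intersection: for every vertex, the bags containing it form a connected subtree. All three properties hold, so this is a valid tree decomposition of width max|bag| − 1 = 1, and hence tw(G) ≤ 1.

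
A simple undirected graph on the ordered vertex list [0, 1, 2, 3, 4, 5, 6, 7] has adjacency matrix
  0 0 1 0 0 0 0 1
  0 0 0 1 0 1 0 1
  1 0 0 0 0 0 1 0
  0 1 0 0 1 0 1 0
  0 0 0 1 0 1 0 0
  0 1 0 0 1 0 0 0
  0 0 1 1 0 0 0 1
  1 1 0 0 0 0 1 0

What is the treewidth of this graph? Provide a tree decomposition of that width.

Treewidth 2.
One such decomposition:
Bags: B1 = {1, 4, 5}  B2 = {1, 3, 4}  B3 = {1, 3, 7}  B4 = {3, 6, 7}  B5 = {0, 6, 7}  B6 = {0, 2, 6}
Tree: B1–B2, B2–B3, B3–B4, B4–B5, B5–B6

Each bag holds 3 vertices, so the decomposition has width 2, which upper-bounds the treewidth. The edges 5–4–3–1–5 form a cycle, so G is not a tree and its treewidth is at least 2. The upper and lower bounds meet at 2, so that is the treewidth.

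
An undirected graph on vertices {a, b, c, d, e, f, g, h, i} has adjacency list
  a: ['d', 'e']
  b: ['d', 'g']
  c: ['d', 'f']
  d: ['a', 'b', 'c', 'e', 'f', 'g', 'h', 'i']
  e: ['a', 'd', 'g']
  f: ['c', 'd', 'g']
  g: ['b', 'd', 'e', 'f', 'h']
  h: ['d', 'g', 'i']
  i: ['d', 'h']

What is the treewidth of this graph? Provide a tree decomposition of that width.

Treewidth 2.
Bags: B1 = {c, d, f}  B2 = {d, f, g}  B3 = {b, d, g}  B4 = {d, g, h}  B5 = {d, e, g}  B6 = {d, h, i}  B7 = {a, d, e}
Tree: B1–B2, B2–B3, B3–B4, B2–B5, B4–B6, B5–B7

The largest bag has 3 vertices, giving width 2; this decomposition certifies tw(G) ≤ 2. For the lower bound, the 3 vertices {d, e, g} are pairwise adjacent, and any tree decomposition puts a clique entirely inside one bag — forcing width ≥ 2. Hence tw(G) = 2 exactly.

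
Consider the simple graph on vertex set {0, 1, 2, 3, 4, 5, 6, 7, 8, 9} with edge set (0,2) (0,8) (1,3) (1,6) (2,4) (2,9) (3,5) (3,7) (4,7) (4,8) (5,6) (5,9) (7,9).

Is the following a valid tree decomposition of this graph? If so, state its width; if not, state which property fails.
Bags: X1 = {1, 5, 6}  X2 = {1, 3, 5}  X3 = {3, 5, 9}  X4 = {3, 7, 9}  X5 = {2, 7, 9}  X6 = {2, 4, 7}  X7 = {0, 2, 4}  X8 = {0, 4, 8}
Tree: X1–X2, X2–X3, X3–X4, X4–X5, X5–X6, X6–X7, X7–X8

Every vertex of G appears in some bag (union = {0, 1, 2, 3, 4, 5, 6, 7, 8, 9}); every edge is covered by a bag; and for each vertex v the set of bags containing v is connected in the bag tree. The decomposition is therefore valid. The largest bag has 3 vertices, so the width is 2.

Yes; width 2.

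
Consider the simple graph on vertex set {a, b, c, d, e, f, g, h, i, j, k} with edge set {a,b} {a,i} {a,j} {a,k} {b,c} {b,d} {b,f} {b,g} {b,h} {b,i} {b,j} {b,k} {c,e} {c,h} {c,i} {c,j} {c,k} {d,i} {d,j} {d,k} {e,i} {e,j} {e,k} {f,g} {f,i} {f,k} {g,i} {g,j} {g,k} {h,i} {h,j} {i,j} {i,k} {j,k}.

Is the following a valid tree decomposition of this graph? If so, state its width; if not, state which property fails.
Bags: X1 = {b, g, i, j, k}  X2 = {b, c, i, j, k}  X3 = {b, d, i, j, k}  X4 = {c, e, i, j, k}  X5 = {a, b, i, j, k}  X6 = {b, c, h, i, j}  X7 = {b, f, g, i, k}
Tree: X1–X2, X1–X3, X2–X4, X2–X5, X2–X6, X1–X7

Yes; width 4.

Checking the three conditions: (i) the bags cover all of {a, b, c, d, e, f, g, h, i, j, k}; (ii) for each edge, some bag contains both endpoints; (iii) the bags containing any fixed vertex form a subtree. All hold, so the decomposition is valid with width 5 − 1 = 4.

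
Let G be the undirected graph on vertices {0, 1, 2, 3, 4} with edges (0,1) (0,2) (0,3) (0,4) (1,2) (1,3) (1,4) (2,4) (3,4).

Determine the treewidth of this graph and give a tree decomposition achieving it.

Treewidth 3.
Bags: B1 = {0, 1, 2, 4}  B2 = {0, 1, 3, 4}
Tree: B1–B2

Every bag has size at most 4, so the width is 4 − 1 = 3 and tw(G) ≤ 3. On the other hand G contains the 4-clique {0, 1, 2, 4}. A clique must lie in a single bag of any decomposition, so no decomposition can have width below 3. The upper and lower bounds meet at 3, so that is the treewidth.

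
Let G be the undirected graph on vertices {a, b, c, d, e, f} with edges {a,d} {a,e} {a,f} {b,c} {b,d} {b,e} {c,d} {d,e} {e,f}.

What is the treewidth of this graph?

2

A width-2 tree decomposition is:
Bags: B1 = {b, c, d}  B2 = {b, d, e}  B3 = {a, d, e}  B4 = {a, e, f}
Tree: B1–B2, B2–B3, B3–B4
Each bag holds 3 vertices, so the decomposition has width 2, which upper-bounds the treewidth. For the lower bound, the 3 vertices {a, d, e} are pairwise adjacent, and any tree decomposition puts a clique entirely inside one bag — forcing width ≥ 2. Therefore the treewidth is 2.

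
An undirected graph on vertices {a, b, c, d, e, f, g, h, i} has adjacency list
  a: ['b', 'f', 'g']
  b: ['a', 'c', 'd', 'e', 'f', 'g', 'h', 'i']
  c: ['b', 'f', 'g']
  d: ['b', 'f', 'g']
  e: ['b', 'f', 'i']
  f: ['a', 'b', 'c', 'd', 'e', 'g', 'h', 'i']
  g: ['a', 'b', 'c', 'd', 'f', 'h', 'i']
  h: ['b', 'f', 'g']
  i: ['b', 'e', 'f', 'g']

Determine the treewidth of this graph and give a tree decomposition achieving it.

Treewidth 3.
One such decomposition:
Bags: B1 = {b, f, g, i}  B2 = {b, f, g, h}  B3 = {b, e, f, i}  B4 = {b, d, f, g}  B5 = {b, c, f, g}  B6 = {a, b, f, g}
Tree: B1–B2, B1–B3, B1–B4, B1–B5, B2–B6

The largest bag has 4 vertices, giving width 3; this decomposition certifies tw(G) ≤ 3. For the lower bound, the 4 vertices {b, d, f, g} are pairwise adjacent, and any tree decomposition puts a clique entirely inside one bag — forcing width ≥ 3. Combining the bounds, tw(G) = 3.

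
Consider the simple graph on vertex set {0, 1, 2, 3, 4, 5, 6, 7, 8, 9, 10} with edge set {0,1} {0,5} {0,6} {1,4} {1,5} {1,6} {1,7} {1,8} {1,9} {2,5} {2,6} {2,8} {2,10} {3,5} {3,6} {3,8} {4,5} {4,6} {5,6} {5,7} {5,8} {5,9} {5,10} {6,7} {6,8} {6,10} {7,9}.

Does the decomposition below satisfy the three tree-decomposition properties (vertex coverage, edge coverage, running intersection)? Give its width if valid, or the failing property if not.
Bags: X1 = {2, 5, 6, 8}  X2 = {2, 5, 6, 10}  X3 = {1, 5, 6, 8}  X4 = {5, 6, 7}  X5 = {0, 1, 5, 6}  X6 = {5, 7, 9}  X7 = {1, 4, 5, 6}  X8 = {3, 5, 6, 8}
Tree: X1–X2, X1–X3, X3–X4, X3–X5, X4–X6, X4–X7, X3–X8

A tree decomposition must satisfy three properties: every vertex lies in some bag; for every edge, both endpoints lie together in some bag; and for every vertex, the bags containing it form a connected subtree. Here edge (1,7) lies in no bag, so the decomposition is invalid.

No — edge (1,7) lies in no bag.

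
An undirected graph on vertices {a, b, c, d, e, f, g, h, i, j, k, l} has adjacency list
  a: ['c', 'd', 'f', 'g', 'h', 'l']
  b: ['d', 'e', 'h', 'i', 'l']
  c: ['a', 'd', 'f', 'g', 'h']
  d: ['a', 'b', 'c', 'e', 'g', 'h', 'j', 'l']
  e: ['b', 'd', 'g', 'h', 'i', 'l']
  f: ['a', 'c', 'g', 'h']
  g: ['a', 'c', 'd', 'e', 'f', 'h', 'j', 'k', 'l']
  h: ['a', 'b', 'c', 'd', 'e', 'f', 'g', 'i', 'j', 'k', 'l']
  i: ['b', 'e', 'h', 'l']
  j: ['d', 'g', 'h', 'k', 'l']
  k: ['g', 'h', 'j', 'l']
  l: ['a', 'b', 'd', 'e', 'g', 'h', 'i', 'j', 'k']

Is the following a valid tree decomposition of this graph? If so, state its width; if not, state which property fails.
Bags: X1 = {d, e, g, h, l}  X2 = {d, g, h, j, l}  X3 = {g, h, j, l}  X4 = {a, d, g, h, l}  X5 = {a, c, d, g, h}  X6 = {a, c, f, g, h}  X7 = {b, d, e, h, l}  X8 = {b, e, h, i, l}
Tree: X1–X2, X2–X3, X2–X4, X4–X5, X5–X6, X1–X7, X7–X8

A tree decomposition must satisfy three properties: every vertex lies in some bag; for every edge, both endpoints lie together in some bag; and for every vertex, the bags containing it form a connected subtree. Here vertex k appears in no bag, so the decomposition is invalid.

No — vertex k appears in no bag.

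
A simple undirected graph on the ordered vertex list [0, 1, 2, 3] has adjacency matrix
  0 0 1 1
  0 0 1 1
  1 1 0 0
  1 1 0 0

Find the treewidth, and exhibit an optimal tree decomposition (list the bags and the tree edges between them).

Each bag holds 3 vertices, so the decomposition has width 2, which upper-bounds the treewidth. Since 2–1–3–0–2 is a cycle in G, G is not acyclic. Forests are exactly the graphs of treewidth ≤ 1, so tw(G) ≥ 2. The upper and lower bounds meet at 2, so that is the treewidth.

Treewidth 2.
One optimal decomposition is:
Bags: B1 = {1, 2, 3}  B2 = {0, 2, 3}
Tree: B1–B2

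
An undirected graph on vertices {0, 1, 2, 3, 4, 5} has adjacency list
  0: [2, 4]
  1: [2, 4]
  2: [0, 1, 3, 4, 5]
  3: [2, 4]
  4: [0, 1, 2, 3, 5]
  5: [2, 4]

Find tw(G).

A width-2 tree decomposition is:
Bags: B1 = {2, 3, 4}  B2 = {1, 2, 4}  B3 = {0, 2, 4}  B4 = {2, 4, 5}
Tree: B1–B2, B2–B3, B2–B4
The largest bag has 3 vertices, giving width 2; this decomposition certifies tw(G) ≤ 2. For the lower bound, the 3 vertices {0, 2, 4} are pairwise adjacent, and any tree decomposition puts a clique entirely inside one bag — forcing width ≥ 2. Combining the bounds, tw(G) = 2.

2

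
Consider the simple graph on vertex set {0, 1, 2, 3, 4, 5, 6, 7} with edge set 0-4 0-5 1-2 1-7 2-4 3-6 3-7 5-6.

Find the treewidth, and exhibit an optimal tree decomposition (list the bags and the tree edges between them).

Treewidth 2.
One such decomposition:
Bags: B1 = {3, 6, 7}  B2 = {5, 6, 7}  B3 = {0, 5, 7}  B4 = {0, 4, 7}  B5 = {2, 4, 7}  B6 = {1, 2, 7}
Tree: B1–B2, B2–B3, B3–B4, B4–B5, B5–B6

Every bag has size at most 3, so the width is 3 − 1 = 2 and tw(G) ≤ 2. Since 7–3–6–5–0–4–2–1–7 is a cycle in G, G is not acyclic. Forests are exactly the graphs of treewidth ≤ 1, so tw(G) ≥ 2. Therefore the treewidth is 2.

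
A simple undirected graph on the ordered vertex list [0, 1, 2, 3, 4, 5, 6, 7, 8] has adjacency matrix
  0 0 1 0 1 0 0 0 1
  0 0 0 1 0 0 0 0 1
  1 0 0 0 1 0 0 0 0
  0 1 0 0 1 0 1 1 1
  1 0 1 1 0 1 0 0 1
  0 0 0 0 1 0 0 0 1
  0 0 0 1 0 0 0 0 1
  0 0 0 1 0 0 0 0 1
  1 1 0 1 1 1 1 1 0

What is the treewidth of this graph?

2

A width-2 tree decomposition is:
Bags: B1 = {3, 4, 8}  B2 = {0, 4, 8}  B3 = {0, 2, 4}  B4 = {3, 7, 8}  B5 = {1, 3, 8}  B6 = {3, 6, 8}  B7 = {4, 5, 8}
Tree: B1–B2, B2–B3, B1–B4, B1–B5, B5–B6, B2–B7
Each bag holds 3 vertices, so the decomposition has width 2, which upper-bounds the treewidth. For the lower bound, the 3 vertices {0, 4, 8} are pairwise adjacent, and any tree decomposition puts a clique entirely inside one bag — forcing width ≥ 2. The upper and lower bounds meet at 2, so that is the treewidth.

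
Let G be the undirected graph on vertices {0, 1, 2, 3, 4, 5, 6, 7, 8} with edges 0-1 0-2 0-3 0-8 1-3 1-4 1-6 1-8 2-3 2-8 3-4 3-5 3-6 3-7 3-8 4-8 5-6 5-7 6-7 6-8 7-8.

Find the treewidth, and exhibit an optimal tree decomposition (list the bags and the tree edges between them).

Each bag holds 4 vertices, so the decomposition has width 3, which upper-bounds the treewidth. Conversely, {0, 1, 3, 8} is a clique of size 4, and the vertices of any clique must share a bag in every tree decomposition; so some bag has ≥ 4 vertices and tw(G) ≥ 3. Combining the bounds, tw(G) = 3.

Treewidth 3.
One such decomposition:
Bags: B1 = {1, 3, 6, 8}  B2 = {3, 6, 7, 8}  B3 = {0, 1, 3, 8}  B4 = {1, 3, 4, 8}  B5 = {0, 2, 3, 8}  B6 = {3, 5, 6, 7}
Tree: B1–B2, B1–B3, B1–B4, B3–B5, B2–B6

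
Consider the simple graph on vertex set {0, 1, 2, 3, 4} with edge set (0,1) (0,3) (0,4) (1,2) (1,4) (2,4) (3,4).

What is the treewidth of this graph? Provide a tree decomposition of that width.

The largest bag has 3 vertices, giving width 2; this decomposition certifies tw(G) ≤ 2. Conversely, {0, 1, 4} is a clique of size 3, and the vertices of any clique must share a bag in every tree decomposition; so some bag has ≥ 3 vertices and tw(G) ≥ 2. The upper and lower bounds meet at 2, so that is the treewidth.

Treewidth 2.
Bags: B1 = {0, 3, 4}  B2 = {0, 1, 4}  B3 = {1, 2, 4}
Tree: B1–B2, B2–B3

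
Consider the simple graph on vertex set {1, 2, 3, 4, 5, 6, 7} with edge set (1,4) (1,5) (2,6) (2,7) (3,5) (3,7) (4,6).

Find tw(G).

2

A width-2 tree decomposition is:
Bags: B1 = {2, 3, 7}  B2 = {2, 3, 6}  B3 = {3, 4, 6}  B4 = {1, 3, 4}  B5 = {1, 3, 5}
Tree: B1–B2, B2–B3, B3–B4, B4–B5
The largest bag has 3 vertices, giving width 2; this decomposition certifies tw(G) ≤ 2. For the lower bound, G contains the cycle 3–7–2–6–4–1–5–3, so G is not a forest; only forests have treewidth ≤ 1, hence tw(G) ≥ 2. Hence tw(G) = 2 exactly.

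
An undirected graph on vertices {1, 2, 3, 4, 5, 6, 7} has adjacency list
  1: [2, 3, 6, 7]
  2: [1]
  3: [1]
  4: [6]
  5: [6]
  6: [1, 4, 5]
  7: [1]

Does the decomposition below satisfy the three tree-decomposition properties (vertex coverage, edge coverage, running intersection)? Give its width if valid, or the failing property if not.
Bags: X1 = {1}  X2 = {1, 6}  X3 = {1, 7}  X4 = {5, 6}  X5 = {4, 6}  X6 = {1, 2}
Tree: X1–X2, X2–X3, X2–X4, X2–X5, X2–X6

No — vertex 3 appears in no bag.

A tree decomposition must satisfy three properties: every vertex lies in some bag; for every edge, both endpoints lie together in some bag; and for every vertex, the bags containing it form a connected subtree. Here vertex 3 appears in no bag, so the decomposition is invalid.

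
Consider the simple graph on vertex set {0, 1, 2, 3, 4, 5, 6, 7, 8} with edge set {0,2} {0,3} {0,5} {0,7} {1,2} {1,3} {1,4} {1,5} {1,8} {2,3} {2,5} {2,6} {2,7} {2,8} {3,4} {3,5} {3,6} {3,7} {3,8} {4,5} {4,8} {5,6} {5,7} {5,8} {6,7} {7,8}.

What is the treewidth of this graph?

4

A width-4 tree decomposition is:
Bags: B1 = {1, 2, 3, 5, 8}  B2 = {2, 3, 5, 7, 8}  B3 = {2, 3, 5, 6, 7}  B4 = {0, 2, 3, 5, 7}  B5 = {1, 3, 4, 5, 8}
Tree: B1–B2, B2–B3, B3–B4, B1–B5
Every bag has size at most 5, so the width is 5 − 1 = 4 and tw(G) ≤ 4. On the other hand G contains the 5-clique {1, 2, 3, 5, 8}. A clique must lie in a single bag of any decomposition, so no decomposition can have width below 4. Combining the bounds, tw(G) = 4.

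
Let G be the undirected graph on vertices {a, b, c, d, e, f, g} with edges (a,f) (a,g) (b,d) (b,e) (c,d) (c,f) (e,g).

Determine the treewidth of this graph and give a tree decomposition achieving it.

The largest bag has 3 vertices, giving width 2; this decomposition certifies tw(G) ≤ 2. For the lower bound, G contains the cycle g–a–f–c–d–b–e–g, so G is not a forest; only forests have treewidth ≤ 1, hence tw(G) ≥ 2. Hence tw(G) = 2 exactly.

Treewidth 2.
One optimal decomposition is:
Bags: B1 = {a, f, g}  B2 = {c, f, g}  B3 = {c, d, g}  B4 = {b, d, g}  B5 = {b, e, g}
Tree: B1–B2, B2–B3, B3–B4, B4–B5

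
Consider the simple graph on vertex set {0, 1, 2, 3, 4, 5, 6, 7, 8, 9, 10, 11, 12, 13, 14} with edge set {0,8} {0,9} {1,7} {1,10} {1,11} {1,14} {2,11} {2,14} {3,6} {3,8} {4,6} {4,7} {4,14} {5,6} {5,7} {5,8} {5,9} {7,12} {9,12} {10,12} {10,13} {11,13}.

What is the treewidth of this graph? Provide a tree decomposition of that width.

The largest bag has 4 vertices, giving width 3; this decomposition certifies tw(G) ≤ 3. For the lower bound: the 4 vertex sets {0,3,8}, {6}, {5}, {4,7,9,12} are disjoint, each induces a connected subgraph, and every pair is joined by at least one edge of G. Contracting each set to a single vertex therefore yields K_{4} as a minor, and since treewidth is minor-monotone, tw(G) ≥ tw(K_{4}) = 3. The upper and lower bounds meet at 3, so that is the treewidth.

Treewidth 3.
Bags: B1 = {0, 3, 6, 8}  B2 = {0, 5, 6, 8}  B3 = {0, 5, 6, 9}  B4 = {4, 5, 6, 9}  B5 = {4, 5, 7, 9}  B6 = {4, 7, 9, 12}  B7 = {4, 7, 12, 14}  B8 = {1, 7, 12, 14}  B9 = {1, 10, 12, 14}  B10 = {1, 2, 10, 14}  B11 = {1, 2, 10, 11}  B12 = {2, 10, 11, 13}
Tree: B1–B2, B2–B3, B3–B4, B4–B5, B5–B6, B6–B7, B7–B8, B8–B9, B9–B10, B10–B11, B11–B12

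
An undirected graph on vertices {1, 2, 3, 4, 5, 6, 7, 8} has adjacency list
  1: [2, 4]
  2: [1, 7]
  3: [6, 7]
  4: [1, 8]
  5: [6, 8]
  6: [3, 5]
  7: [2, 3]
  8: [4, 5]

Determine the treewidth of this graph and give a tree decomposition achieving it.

The largest bag has 3 vertices, giving width 2; this decomposition certifies tw(G) ≤ 2. The edges 1–2–7–3–6–5–8–4–1 form a cycle, so G is not a tree and its treewidth is at least 2. Combining the bounds, tw(G) = 2.

Treewidth 2.
One such decomposition:
Bags: B1 = {1, 2, 7}  B2 = {1, 3, 7}  B3 = {1, 3, 6}  B4 = {1, 5, 6}  B5 = {1, 5, 8}  B6 = {1, 4, 8}
Tree: B1–B2, B2–B3, B3–B4, B4–B5, B5–B6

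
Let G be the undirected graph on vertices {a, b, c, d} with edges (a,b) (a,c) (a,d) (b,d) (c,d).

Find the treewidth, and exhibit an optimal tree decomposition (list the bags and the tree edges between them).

Treewidth 2.
One optimal decomposition is:
Bags: B1 = {a, c, d}  B2 = {a, b, d}
Tree: B1–B2

The largest bag has 3 vertices, giving width 2; this decomposition certifies tw(G) ≤ 2. On the other hand G contains the 3-clique {a, c, d}. A clique must lie in a single bag of any decomposition, so no decomposition can have width below 2. Combining the bounds, tw(G) = 2.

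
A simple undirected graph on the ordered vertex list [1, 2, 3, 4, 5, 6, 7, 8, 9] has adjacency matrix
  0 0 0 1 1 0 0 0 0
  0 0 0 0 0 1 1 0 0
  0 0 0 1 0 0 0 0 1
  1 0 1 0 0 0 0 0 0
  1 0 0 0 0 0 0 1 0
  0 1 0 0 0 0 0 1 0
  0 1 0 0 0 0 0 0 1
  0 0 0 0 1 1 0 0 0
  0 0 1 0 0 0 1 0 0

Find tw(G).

A width-2 tree decomposition is:
Bags: B1 = {1, 4, 5}  B2 = {4, 5, 8}  B3 = {4, 6, 8}  B4 = {2, 4, 6}  B5 = {2, 4, 7}  B6 = {4, 7, 9}  B7 = {3, 4, 9}
Tree: B1–B2, B2–B3, B3–B4, B4–B5, B5–B6, B6–B7
The largest bag has 3 vertices, giving width 2; this decomposition certifies tw(G) ≤ 2. Since 4–1–5–8–6–2–7–9–3–4 is a cycle in G, G is not acyclic. Forests are exactly the graphs of treewidth ≤ 1, so tw(G) ≥ 2. The upper and lower bounds meet at 2, so that is the treewidth.

2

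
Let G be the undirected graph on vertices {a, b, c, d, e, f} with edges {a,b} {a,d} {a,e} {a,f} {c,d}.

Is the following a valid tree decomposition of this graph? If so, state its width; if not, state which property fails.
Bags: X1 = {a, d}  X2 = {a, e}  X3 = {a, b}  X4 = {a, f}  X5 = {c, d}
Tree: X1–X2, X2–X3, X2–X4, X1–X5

Checking the three conditions: (i) the bags cover all of {a, b, c, d, e, f}; (ii) for each edge, some bag contains both endpoints; (iii) the bags containing any fixed vertex form a subtree. All hold, so the decomposition is valid with width 2 − 1 = 1.

Yes; width 1.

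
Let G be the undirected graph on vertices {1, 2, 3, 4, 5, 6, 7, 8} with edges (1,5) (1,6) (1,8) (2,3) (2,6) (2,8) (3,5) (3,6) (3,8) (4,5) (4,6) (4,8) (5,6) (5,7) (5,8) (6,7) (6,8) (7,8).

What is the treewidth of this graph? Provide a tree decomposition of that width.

Every bag has size at most 4, so the width is 4 − 1 = 3 and tw(G) ≤ 3. Conversely, {2, 3, 6, 8} is a clique of size 4, and the vertices of any clique must share a bag in every tree decomposition; so some bag has ≥ 4 vertices and tw(G) ≥ 3. The upper and lower bounds meet at 3, so that is the treewidth.

Treewidth 3.
One such decomposition:
Bags: B1 = {3, 5, 6, 8}  B2 = {1, 5, 6, 8}  B3 = {4, 5, 6, 8}  B4 = {5, 6, 7, 8}  B5 = {2, 3, 6, 8}
Tree: B1–B2, B1–B3, B1–B4, B1–B5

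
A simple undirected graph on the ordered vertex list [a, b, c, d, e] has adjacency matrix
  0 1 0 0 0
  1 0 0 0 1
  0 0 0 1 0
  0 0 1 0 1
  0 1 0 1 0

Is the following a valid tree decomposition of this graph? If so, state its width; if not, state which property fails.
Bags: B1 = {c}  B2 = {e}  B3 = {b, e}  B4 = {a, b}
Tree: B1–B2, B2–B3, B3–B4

No — vertex d appears in no bag.

A tree decomposition must satisfy three properties: every vertex lies in some bag; for every edge, both endpoints lie together in some bag; and for every vertex, the bags containing it form a connected subtree. Here vertex d appears in no bag, so the decomposition is invalid.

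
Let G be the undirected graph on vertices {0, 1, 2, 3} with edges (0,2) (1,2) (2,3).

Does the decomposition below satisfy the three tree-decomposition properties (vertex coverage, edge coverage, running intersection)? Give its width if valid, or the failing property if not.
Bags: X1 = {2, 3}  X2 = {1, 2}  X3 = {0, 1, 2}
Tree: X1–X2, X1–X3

A tree decomposition must satisfy three properties: every vertex lies in some bag; for every edge, both endpoints lie together in some bag; and for every vertex, the bags containing it form a connected subtree. Here bags containing vertex 1 are not connected in the tree, so the decomposition is invalid.

No — bags containing vertex 1 are not connected in the tree.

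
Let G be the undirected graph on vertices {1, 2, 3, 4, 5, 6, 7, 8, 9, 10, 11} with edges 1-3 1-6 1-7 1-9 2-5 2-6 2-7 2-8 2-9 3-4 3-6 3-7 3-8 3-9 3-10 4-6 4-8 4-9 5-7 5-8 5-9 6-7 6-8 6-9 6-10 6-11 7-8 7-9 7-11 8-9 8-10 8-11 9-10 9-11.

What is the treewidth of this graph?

A width-4 tree decomposition is:
Bags: B1 = {2, 6, 7, 8, 9}  B2 = {3, 6, 7, 8, 9}  B3 = {3, 4, 6, 8, 9}  B4 = {6, 7, 8, 9, 11}  B5 = {2, 5, 7, 8, 9}  B6 = {3, 6, 8, 9, 10}  B7 = {1, 3, 6, 7, 9}
Tree: B1–B2, B2–B3, B2–B4, B1–B5, B3–B6, B2–B7
The largest bag has 5 vertices, giving width 4; this decomposition certifies tw(G) ≤ 4. For the lower bound, the 5 vertices {2, 5, 7, 8, 9} are pairwise adjacent, and any tree decomposition puts a clique entirely inside one bag — forcing width ≥ 4. Hence tw(G) = 4 exactly.

4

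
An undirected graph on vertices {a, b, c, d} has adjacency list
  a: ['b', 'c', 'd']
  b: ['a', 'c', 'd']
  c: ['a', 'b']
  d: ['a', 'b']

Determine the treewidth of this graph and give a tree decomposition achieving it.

Each bag holds 3 vertices, so the decomposition has width 2, which upper-bounds the treewidth. For the lower bound, the 3 vertices {a, b, d} are pairwise adjacent, and any tree decomposition puts a clique entirely inside one bag — forcing width ≥ 2. Combining the bounds, tw(G) = 2.

Treewidth 2.
One optimal decomposition is:
Bags: B1 = {a, b, d}  B2 = {a, b, c}
Tree: B1–B2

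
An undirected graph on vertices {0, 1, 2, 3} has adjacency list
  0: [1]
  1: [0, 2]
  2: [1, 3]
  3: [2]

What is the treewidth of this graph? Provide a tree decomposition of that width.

Treewidth 1.
One optimal decomposition is:
Bags: B1 = {0, 1}  B2 = {1, 2}  B3 = {2, 3}
Tree: B1–B2, B2–B3

Every bag has size at most 2, so the width is 2 − 1 = 1 and tw(G) ≤ 1. Any graph with an edge has treewidth ≥ 1, and G has the edge 0–1. Therefore the treewidth is 1.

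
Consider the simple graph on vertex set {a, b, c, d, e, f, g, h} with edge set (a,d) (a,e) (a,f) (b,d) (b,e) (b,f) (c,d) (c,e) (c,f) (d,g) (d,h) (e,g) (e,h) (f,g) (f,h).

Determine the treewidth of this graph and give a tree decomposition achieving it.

The largest bag has 4 vertices, giving width 3; this decomposition certifies tw(G) ≤ 3. For the lower bound: the 4 vertex sets {e,g}, {c,f}, {d}, {b} are disjoint, each induces a connected subgraph, and every pair is joined by at least one edge of G. Contracting each set to a single vertex therefore yields K_{4} as a minor, and since treewidth is minor-monotone, tw(G) ≥ tw(K_{4}) = 3. Hence tw(G) = 3 exactly.

Treewidth 3.
One such decomposition:
Bags: B1 = {d, e, f, g}  B2 = {c, d, e, f}  B3 = {b, d, e, f}  B4 = {a, d, e, f}  B5 = {d, e, f, h}
Tree: B1–B2, B2–B3, B3–B4, B4–B5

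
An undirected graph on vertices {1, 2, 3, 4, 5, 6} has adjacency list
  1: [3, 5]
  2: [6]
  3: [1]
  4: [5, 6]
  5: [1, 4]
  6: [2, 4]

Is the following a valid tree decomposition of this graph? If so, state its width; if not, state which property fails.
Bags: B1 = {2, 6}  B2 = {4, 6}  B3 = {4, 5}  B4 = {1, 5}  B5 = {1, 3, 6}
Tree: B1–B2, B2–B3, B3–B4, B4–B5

A tree decomposition must satisfy three properties: every vertex lies in some bag; for every edge, both endpoints lie together in some bag; and for every vertex, the bags containing it form a connected subtree. Here bags containing vertex 6 are not connected in the tree, so the decomposition is invalid.

No — bags containing vertex 6 are not connected in the tree.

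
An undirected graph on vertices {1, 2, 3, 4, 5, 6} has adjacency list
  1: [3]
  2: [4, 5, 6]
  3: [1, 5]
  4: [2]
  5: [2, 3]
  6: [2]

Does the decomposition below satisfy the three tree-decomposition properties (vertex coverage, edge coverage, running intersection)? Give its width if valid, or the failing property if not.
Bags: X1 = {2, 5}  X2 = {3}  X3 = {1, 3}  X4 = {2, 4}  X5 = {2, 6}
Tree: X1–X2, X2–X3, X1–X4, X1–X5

A tree decomposition must satisfy three properties: every vertex lies in some bag; for every edge, both endpoints lie together in some bag; and for every vertex, the bags containing it form a connected subtree. Here edge (5,3) lies in no bag, so the decomposition is invalid.

No — edge (5,3) lies in no bag.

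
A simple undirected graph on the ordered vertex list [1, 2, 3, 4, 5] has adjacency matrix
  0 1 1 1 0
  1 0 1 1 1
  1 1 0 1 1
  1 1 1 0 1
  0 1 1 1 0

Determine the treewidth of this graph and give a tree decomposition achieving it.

Treewidth 3.
One optimal decomposition is:
Bags: B1 = {2, 3, 4, 5}  B2 = {1, 2, 3, 4}
Tree: B1–B2

Every bag has size at most 4, so the width is 4 − 1 = 3 and tw(G) ≤ 3. On the other hand G contains the 4-clique {1, 2, 3, 4}. A clique must lie in a single bag of any decomposition, so no decomposition can have width below 3. Combining the bounds, tw(G) = 3.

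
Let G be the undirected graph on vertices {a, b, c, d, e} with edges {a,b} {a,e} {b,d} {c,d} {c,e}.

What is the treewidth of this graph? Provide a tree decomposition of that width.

Treewidth 2.
One optimal decomposition is:
Bags: B1 = {a, c, e}  B2 = {a, c, d}  B3 = {a, b, d}
Tree: B1–B2, B2–B3

Each bag holds 3 vertices, so the decomposition has width 2, which upper-bounds the treewidth. The edges a–e–c–d–b–a form a cycle, so G is not a tree and its treewidth is at least 2. Combining the bounds, tw(G) = 2.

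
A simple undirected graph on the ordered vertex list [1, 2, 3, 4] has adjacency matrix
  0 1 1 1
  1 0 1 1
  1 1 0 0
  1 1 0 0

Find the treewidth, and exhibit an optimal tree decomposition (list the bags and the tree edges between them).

Treewidth 2.
One such decomposition:
Bags: B1 = {1, 2, 3}  B2 = {1, 2, 4}
Tree: B1–B2

Every bag has size at most 3, so the width is 3 − 1 = 2 and tw(G) ≤ 2. For the lower bound, the 3 vertices {1, 2, 3} are pairwise adjacent, and any tree decomposition puts a clique entirely inside one bag — forcing width ≥ 2. Therefore the treewidth is 2.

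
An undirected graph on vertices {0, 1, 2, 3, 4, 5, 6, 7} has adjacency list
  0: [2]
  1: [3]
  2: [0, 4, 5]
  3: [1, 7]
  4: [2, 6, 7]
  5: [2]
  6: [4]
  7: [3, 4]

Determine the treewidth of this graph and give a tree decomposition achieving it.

Treewidth 1.
One optimal decomposition is:
Bags: B1 = {4, 7}  B2 = {2, 4}  B3 = {2, 5}  B4 = {4, 6}  B5 = {0, 2}  B6 = {3, 7}  B7 = {1, 3}
Tree: B1–B2, B2–B3, B2–B4, B3–B5, B1–B6, B6–B7

Each bag holds 2 vertices, so the decomposition has width 1, which upper-bounds the treewidth. G has an edge, so its treewidth is at least 1. Therefore the treewidth is 1.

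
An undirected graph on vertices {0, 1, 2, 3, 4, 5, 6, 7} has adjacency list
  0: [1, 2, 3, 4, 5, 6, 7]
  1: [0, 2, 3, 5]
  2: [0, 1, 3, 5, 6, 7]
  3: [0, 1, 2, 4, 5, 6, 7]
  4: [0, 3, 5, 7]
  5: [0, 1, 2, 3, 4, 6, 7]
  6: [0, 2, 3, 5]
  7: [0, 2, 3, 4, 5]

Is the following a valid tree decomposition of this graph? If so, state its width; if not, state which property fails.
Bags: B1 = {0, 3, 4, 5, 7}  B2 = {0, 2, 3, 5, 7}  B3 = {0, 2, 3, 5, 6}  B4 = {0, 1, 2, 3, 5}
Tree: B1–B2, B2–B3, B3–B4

Every vertex of G appears in some bag (union = {0, 1, 2, 3, 4, 5, 6, 7}); every edge is covered by a bag; and for each vertex v the set of bags containing v is connected in the bag tree. The decomposition is therefore valid. The largest bag has 5 vertices, so the width is 4.

Yes; width 4.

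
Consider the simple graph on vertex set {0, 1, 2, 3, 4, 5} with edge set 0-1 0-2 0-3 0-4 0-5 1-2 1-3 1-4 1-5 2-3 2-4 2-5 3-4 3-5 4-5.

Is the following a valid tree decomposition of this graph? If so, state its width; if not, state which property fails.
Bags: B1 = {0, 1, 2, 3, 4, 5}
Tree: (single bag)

Vertex coverage: the bags together contain {0, 1, 2, 3, 4, 5}, the full vertex set. Edge coverage: each edge of G has both endpoints in at least one bag. Running intersection: for every vertex, the bags containing it form a connected subtree. All three properties hold, so this is a valid tree decomposition of width max|bag| − 1 = 5, and hence tw(G) ≤ 5.

Yes; width 5.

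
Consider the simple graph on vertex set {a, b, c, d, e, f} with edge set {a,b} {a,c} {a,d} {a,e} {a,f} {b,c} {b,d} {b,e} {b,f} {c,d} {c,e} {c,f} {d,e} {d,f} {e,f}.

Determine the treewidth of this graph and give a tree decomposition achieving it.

Treewidth 5.
Bags: B1 = {a, b, c, d, e, f}
Tree: (single bag)

A single bag containing all 6 vertices is trivially a valid decomposition of width 5. On the other hand G contains the 6-clique {a, b, c, d, e, f}. A clique must lie in a single bag of any decomposition, so no decomposition can have width below 5. Therefore the treewidth is 5.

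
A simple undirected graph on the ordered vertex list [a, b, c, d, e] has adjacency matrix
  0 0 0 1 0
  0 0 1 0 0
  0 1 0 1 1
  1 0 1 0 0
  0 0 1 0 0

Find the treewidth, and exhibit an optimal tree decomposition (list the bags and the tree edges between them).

Treewidth 1.
Bags: B1 = {c, d}  B2 = {a, d}  B3 = {c, e}  B4 = {b, c}
Tree: B1–B2, B1–B3, B3–B4

Each bag holds 2 vertices, so the decomposition has width 1, which upper-bounds the treewidth. Since G has at least one edge (e.g. c–d), it is not an edgeless graph, so tw(G) ≥ 1. The upper and lower bounds meet at 1, so that is the treewidth.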